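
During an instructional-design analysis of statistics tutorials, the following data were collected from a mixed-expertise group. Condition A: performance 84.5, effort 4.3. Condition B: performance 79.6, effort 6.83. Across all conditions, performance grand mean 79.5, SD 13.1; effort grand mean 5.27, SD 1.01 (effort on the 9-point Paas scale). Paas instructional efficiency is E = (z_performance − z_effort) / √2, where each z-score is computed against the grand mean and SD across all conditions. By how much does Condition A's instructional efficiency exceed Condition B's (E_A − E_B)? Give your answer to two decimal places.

2.04

Condition A: z_P = (84.5 − 79.5)/13.1 = 0.3817; z_E = (4.3 − 5.27)/1.01 = -0.9604; E_A = (0.3817 − (-0.9604))/√2 = 0.9490.
Condition B: z_P = (79.6 − 79.5)/13.1 = 0.0076; z_E = (6.83 − 5.27)/1.01 = 1.5446; E_B = (0.0076 − 1.5446)/√2 = -1.0868.
E_A − E_B = 0.9490 − (-1.0868) = 2.0358 ≈ 2.04.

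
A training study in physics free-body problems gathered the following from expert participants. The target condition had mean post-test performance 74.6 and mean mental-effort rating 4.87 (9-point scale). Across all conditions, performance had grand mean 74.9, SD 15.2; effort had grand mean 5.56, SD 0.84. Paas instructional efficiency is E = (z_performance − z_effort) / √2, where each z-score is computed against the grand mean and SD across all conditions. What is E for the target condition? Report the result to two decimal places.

0.57

z_performance = (74.6 − 74.9) / 15.2 = -0.3000 / 15.2 = -0.0197.
z_effort = (4.87 − 5.56) / 0.84 = -0.6900 / 0.84 = -0.8214.
z_P − z_E = -0.0197 − (-0.8214) = 0.8017.
E = 0.8017 / √2 = 0.8017 / 1.41421 = 0.5669 ≈ 0.57.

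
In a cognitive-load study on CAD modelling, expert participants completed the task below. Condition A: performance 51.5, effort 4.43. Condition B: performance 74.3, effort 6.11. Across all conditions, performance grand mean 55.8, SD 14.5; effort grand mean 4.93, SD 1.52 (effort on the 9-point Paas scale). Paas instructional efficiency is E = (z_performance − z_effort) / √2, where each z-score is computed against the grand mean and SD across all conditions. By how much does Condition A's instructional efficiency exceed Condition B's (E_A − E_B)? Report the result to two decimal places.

-0.33

Condition A: z_P = (51.5 − 55.8)/14.5 = -0.2966; z_E = (4.43 − 4.93)/1.52 = -0.3289; E_A = (-0.2966 − (-0.3289))/√2 = 0.0228.
Condition B: z_P = (74.3 − 55.8)/14.5 = 1.2759; z_E = (6.11 − 4.93)/1.52 = 0.7763; E_B = (1.2759 − 0.7763)/√2 = 0.3533.
E_A − E_B = 0.0228 − 0.3533 = -0.3305 ≈ -0.33.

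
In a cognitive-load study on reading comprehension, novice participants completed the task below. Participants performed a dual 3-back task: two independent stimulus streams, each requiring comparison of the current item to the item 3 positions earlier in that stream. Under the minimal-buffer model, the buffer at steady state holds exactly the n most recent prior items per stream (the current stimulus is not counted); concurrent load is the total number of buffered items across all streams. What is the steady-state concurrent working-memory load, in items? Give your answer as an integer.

6

Each stream's buffer holds its 3 most recent prior items.
Two independent streams: 2 × 3 = 6 buffered items at steady state.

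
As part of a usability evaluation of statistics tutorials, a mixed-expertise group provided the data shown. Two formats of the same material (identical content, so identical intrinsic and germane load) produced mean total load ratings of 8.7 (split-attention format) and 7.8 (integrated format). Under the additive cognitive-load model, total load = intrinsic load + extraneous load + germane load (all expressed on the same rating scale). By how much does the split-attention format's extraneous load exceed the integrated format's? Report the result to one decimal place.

0.9

Intrinsic and germane load are equal across formats, so the difference in total load equals the difference in extraneous load.
Extraneous-load difference = 8.7 − 7.8 = 0.9.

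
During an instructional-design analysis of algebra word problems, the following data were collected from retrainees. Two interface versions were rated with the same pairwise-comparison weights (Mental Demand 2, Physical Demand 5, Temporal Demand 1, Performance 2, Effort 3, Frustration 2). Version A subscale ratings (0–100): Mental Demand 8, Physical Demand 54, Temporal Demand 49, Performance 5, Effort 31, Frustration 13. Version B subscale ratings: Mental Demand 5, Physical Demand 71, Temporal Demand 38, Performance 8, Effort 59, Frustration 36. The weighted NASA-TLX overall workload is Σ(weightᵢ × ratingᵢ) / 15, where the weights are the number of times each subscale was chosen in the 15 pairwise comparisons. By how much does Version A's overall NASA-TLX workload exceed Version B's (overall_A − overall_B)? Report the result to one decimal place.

Version A weighted sum = 2·8 + 5·54 + 1·49 + 2·5 + 3·31 + 2·13 = 16 + 270 + 49 + 10 + 93 + 26 = 464; overall_A = 464/15 = 30.9333.
Version B weighted sum = 2·5 + 5·71 + 1·38 + 2·8 + 3·59 + 2·36 = 10 + 355 + 38 + 16 + 177 + 72 = 668; overall_B = 668/15 = 44.5333.
Difference = 30.9333 − 44.5333 = -13.6000 ≈ -13.6.

-13.6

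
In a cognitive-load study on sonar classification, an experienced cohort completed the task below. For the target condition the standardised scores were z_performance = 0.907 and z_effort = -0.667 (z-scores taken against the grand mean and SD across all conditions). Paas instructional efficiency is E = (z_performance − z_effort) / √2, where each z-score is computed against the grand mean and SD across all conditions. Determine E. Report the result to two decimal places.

1.11

z_P − z_E = 0.907 − (-0.667) = 1.5740.
E = 1.5740 / √2 = 1.5740 / 1.41421 = 1.1130 ≈ 1.11.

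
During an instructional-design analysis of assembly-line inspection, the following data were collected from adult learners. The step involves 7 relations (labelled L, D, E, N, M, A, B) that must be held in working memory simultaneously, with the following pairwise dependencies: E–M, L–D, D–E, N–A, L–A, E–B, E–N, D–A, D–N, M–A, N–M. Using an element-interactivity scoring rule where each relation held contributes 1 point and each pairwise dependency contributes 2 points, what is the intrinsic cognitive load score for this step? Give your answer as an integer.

Count of relations held simultaneously: 7.
Count of pairwise dependencies listed: 11.
Element contribution: 7 × 1 = 7.
Interaction contribution: 11 × 2 = 22.
Intrinsic load = 7 + 22 = 29.

29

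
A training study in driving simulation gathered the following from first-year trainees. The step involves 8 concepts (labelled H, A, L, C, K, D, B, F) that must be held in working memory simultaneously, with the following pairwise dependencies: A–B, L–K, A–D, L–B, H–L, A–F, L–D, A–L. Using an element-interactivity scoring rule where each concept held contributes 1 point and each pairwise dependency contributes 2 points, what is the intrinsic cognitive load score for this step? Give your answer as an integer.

Count of concepts held simultaneously: 8.
Count of pairwise dependencies listed: 8.
Element contribution: 8 × 1 = 8.
Interaction contribution: 8 × 2 = 16.
Intrinsic load = 8 + 16 = 24.

24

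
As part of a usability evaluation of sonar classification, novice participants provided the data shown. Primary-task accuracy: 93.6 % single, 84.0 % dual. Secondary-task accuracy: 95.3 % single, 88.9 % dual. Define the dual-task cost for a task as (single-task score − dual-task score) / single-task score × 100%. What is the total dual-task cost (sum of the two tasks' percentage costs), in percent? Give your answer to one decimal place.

17.0

Primary cost = (93.6 − 84.0) / 93.6 × 100% = 10.2564%.
Secondary cost = (95.3 − 88.9) / 95.3 × 100% = 6.7156%.
Total = 10.2564% + 6.7156% = 16.9720% ≈ 17.0%.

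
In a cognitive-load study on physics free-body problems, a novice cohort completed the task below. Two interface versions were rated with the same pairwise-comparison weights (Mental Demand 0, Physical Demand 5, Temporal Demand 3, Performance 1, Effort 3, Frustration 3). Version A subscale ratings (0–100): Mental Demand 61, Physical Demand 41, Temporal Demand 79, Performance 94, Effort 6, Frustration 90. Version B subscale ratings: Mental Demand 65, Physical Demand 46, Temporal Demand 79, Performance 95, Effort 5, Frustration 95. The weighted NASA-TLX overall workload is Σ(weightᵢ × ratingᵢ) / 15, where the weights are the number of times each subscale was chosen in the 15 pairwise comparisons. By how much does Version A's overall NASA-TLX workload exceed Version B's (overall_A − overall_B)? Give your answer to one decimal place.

-2.5

Version A weighted sum = 0·61 + 5·41 + 3·79 + 1·94 + 3·6 + 3·90 = 0 + 205 + 237 + 94 + 18 + 270 = 824; overall_A = 824/15 = 54.9333.
Version B weighted sum = 0·65 + 5·46 + 3·79 + 1·95 + 3·5 + 3·95 = 0 + 230 + 237 + 95 + 15 + 285 = 862; overall_B = 862/15 = 57.4667.
Difference = 54.9333 − 57.4667 = -2.5334 ≈ -2.5.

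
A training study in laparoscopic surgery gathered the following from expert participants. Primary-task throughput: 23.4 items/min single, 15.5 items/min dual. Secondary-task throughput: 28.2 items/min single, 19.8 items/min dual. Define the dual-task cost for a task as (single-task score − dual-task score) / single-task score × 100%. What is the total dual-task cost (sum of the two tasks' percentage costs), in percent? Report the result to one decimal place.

Primary cost = (23.4 − 15.5) / 23.4 × 100% = 33.7607%.
Secondary cost = (28.2 − 19.8) / 28.2 × 100% = 29.7872%.
Total = 33.7607% + 29.7872% = 63.5479% ≈ 63.5%.

63.5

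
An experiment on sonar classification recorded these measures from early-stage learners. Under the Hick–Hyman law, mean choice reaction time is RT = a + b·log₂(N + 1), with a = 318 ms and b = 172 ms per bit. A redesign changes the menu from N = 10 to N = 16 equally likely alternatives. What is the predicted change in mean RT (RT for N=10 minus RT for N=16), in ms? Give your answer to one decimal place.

RT(10) = 318 + 172·log₂(11) = 318 + 172·3.4594 = 913.0168 ms.
RT(16) = 318 + 172·log₂(17) = 318 + 172·4.0875 = 1021.0500 ms.
Difference = 913.0168 − 1021.0500 = -108.0332 ≈ -108.0 ms.

-108.0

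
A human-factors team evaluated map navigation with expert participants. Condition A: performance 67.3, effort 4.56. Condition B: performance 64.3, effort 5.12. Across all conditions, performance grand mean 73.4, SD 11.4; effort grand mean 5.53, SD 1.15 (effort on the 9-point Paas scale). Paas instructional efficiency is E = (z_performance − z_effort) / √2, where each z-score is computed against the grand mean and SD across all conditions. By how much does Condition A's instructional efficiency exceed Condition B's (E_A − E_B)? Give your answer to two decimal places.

Condition A: z_P = (67.3 − 73.4)/11.4 = -0.5351; z_E = (4.56 − 5.53)/1.15 = -0.8435; E_A = (-0.5351 − (-0.8435))/√2 = 0.2181.
Condition B: z_P = (64.3 − 73.4)/11.4 = -0.7982; z_E = (5.12 − 5.53)/1.15 = -0.3565; E_B = (-0.7982 − (-0.3565))/√2 = -0.3123.
E_A − E_B = 0.2181 − (-0.3123) = 0.5304 ≈ 0.53.

0.53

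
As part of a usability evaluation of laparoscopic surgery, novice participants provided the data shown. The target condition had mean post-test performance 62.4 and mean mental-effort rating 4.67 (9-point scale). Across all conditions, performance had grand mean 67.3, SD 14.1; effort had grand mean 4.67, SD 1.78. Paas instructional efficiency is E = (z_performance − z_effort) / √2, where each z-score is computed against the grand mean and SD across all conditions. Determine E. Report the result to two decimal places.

z_performance = (62.4 − 67.3) / 14.1 = -4.9000 / 14.1 = -0.3475.
z_effort = (4.67 − 4.67) / 1.78 = 0.0000 / 1.78 = 0.0000.
z_P − z_E = -0.3475 − 0.0000 = -0.3475.
E = -0.3475 / √2 = -0.3475 / 1.41421 = -0.2457 ≈ -0.25.

-0.25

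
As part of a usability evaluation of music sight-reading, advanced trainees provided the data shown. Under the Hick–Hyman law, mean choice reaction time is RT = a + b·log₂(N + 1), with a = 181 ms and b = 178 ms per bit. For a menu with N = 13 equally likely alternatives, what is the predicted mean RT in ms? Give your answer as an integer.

log₂(13 + 1) = log₂(14) = 3.8074.
RT = 181 + 178 × 3.8074 = 181 + 677.7172 = 858.7172 ms.
≈ 859 ms.

859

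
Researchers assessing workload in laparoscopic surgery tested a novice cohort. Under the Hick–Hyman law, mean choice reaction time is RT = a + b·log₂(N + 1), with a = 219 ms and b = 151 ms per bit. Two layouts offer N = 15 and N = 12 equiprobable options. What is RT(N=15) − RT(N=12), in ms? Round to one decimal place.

45.2

RT(15) = 219 + 151·log₂(16) = 219 + 151·4.0000 = 823.0000 ms.
RT(12) = 219 + 151·log₂(13) = 219 + 151·3.7004 = 777.7604 ms.
Difference = 823.0000 − 777.7604 = 45.2396 ≈ 45.2 ms.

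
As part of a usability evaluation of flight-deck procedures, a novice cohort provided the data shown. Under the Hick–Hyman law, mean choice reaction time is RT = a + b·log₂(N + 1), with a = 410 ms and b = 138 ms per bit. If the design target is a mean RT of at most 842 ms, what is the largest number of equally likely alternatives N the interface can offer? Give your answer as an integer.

7

Set 410 + 138·log₂(N + 1) ≤ 842.
log₂(N + 1) ≤ (842 − 410) / 138 = 3.1304.
N + 1 ≤ 2^3.1304 = 8.7568.
N ≤ 7.7568, so the largest integer N is 7.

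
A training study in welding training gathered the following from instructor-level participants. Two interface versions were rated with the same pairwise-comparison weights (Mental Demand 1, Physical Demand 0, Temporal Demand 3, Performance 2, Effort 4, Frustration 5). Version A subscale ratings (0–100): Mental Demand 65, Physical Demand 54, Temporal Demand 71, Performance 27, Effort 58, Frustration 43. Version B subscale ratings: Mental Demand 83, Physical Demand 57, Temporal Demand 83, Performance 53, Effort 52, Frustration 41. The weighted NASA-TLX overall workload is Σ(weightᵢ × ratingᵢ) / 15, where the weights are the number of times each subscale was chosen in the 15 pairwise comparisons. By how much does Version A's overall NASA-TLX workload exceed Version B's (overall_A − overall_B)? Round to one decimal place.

Version A weighted sum = 1·65 + 0·54 + 3·71 + 2·27 + 4·58 + 5·43 = 65 + 0 + 213 + 54 + 232 + 215 = 779; overall_A = 779/15 = 51.9333.
Version B weighted sum = 1·83 + 0·57 + 3·83 + 2·53 + 4·52 + 5·41 = 83 + 0 + 249 + 106 + 208 + 205 = 851; overall_B = 851/15 = 56.7333.
Difference = 51.9333 − 56.7333 = -4.8000 ≈ -4.8.

-4.8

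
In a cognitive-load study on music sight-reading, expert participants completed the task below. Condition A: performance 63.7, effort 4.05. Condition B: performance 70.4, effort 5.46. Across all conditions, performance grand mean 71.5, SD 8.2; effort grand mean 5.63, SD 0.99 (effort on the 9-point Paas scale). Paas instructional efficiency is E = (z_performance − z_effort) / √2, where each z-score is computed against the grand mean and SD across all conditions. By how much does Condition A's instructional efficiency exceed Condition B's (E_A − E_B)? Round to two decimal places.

0.43

Condition A: z_P = (63.7 − 71.5)/8.2 = -0.9512; z_E = (4.05 − 5.63)/0.99 = -1.5960; E_A = (-0.9512 − (-1.5960))/√2 = 0.4559.
Condition B: z_P = (70.4 − 71.5)/8.2 = -0.1341; z_E = (5.46 − 5.63)/0.99 = -0.1717; E_B = (-0.1341 − (-0.1717))/√2 = 0.0266.
E_A − E_B = 0.4559 − 0.0266 = 0.4293 ≈ 0.43.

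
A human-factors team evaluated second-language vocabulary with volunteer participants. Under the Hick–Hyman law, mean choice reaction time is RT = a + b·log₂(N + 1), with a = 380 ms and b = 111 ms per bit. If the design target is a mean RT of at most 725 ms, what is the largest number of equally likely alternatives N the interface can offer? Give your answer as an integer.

Set 380 + 111·log₂(N + 1) ≤ 725.
log₂(N + 1) ≤ (725 − 380) / 111 = 3.1081.
N + 1 ≤ 2^3.1081 = 8.6225.
N ≤ 7.6225, so the largest integer N is 7.

7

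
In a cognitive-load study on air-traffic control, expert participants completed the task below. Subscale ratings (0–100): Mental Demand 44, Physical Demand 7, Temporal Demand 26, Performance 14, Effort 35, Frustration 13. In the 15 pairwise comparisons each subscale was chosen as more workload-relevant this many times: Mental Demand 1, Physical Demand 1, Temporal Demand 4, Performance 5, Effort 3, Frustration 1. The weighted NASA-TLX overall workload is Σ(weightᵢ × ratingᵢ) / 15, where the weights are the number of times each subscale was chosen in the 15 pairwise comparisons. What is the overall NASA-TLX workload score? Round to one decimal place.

The tallies are the weights (they sum to 15).
Weighted sum = 1·44 + 1·7 + 4·26 + 5·14 + 3·35 + 1·13
            = 44 + 7 + 104 + 70 + 105 + 13 = 343.
Overall workload = 343 / 15 = 22.8667 ≈ 22.9.

22.9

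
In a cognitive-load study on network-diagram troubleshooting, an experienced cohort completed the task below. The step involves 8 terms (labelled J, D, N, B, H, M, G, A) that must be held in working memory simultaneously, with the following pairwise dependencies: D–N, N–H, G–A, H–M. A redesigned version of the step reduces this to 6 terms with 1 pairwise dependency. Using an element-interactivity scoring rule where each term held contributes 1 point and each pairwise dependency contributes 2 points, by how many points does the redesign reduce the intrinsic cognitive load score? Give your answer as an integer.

8

Original: 8 × 1 + 4 × 2 = 8 + 8 = 16.
Redesigned: 6 × 1 + 1 × 2 = 6 + 2 = 8.
Reduction = 16 − 8 = 8.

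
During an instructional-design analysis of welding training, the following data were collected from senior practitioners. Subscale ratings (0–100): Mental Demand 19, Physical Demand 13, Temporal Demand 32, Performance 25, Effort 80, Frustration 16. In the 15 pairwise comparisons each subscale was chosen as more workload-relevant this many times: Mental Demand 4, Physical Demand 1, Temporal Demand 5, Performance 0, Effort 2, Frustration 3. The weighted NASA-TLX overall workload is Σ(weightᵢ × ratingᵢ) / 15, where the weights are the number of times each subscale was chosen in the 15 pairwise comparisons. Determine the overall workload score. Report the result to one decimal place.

The tallies are the weights (they sum to 15).
Weighted sum = 4·19 + 1·13 + 5·32 + 0·25 + 2·80 + 3·16
            = 76 + 13 + 160 + 0 + 160 + 48 = 457.
Overall workload = 457 / 15 = 30.4667 ≈ 30.5.

30.5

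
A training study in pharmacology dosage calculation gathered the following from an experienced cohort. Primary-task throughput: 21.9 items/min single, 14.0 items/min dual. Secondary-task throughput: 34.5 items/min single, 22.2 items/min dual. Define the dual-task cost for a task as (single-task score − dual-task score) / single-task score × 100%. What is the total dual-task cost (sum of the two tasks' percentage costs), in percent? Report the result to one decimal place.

Primary cost = (21.9 − 14.0) / 21.9 × 100% = 36.0731%.
Secondary cost = (34.5 − 22.2) / 34.5 × 100% = 35.6522%.
Total = 36.0731% + 35.6522% = 71.7253% ≈ 71.7%.

71.7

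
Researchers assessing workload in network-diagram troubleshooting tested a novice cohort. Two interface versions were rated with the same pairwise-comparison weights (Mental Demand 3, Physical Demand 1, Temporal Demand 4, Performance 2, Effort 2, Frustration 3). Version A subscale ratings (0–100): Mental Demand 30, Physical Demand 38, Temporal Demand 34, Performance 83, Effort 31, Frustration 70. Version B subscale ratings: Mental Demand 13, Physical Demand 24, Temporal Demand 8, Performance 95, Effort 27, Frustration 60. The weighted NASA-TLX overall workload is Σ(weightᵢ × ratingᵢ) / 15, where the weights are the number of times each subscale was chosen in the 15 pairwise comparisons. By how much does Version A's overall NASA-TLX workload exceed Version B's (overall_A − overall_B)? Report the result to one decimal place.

12.2

Version A weighted sum = 3·30 + 1·38 + 4·34 + 2·83 + 2·31 + 3·70 = 90 + 38 + 136 + 166 + 62 + 210 = 702; overall_A = 702/15 = 46.8000.
Version B weighted sum = 3·13 + 1·24 + 4·8 + 2·95 + 2·27 + 3·60 = 39 + 24 + 32 + 190 + 54 + 180 = 519; overall_B = 519/15 = 34.6000.
Difference = 46.8000 − 34.6000 = 12.2000 ≈ 12.2.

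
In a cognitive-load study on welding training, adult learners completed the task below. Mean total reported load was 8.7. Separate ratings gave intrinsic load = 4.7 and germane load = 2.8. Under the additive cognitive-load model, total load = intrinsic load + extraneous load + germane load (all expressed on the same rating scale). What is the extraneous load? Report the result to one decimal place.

extraneous load = total − intrinsic − germane
             = 8.7 − 4.7 − 2.8 = 1.2.

1.2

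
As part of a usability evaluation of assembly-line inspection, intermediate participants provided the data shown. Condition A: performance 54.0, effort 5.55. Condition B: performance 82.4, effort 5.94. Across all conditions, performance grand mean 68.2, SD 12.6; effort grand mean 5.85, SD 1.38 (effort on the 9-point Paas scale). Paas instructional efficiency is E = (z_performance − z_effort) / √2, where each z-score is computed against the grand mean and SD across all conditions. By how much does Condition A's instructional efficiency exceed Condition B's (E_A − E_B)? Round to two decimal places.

Condition A: z_P = (54.0 − 68.2)/12.6 = -1.1270; z_E = (5.55 − 5.85)/1.38 = -0.2174; E_A = (-1.1270 − (-0.2174))/√2 = -0.6432.
Condition B: z_P = (82.4 − 68.2)/12.6 = 1.1270; z_E = (5.94 − 5.85)/1.38 = 0.0652; E_B = (1.1270 − 0.0652)/√2 = 0.7508.
E_A − E_B = -0.6432 − 0.7508 = -1.3940 ≈ -1.39.

-1.39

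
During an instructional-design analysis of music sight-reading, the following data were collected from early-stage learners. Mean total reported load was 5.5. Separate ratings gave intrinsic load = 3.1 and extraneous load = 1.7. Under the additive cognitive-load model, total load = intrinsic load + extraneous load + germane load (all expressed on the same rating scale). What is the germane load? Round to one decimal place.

0.7

germane load = total − intrinsic − extraneous
             = 5.5 − 3.1 − 1.7 = 0.7.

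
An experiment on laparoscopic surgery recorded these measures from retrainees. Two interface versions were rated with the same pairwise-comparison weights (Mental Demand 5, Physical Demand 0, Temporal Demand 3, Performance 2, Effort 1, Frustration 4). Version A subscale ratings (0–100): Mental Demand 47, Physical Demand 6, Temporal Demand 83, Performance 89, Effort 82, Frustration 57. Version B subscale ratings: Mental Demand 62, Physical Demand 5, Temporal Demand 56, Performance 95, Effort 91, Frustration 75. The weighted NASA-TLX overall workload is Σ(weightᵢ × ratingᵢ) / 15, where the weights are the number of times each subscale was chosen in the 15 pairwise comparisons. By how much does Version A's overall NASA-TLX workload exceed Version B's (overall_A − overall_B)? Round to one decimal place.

-5.8

Version A weighted sum = 5·47 + 0·6 + 3·83 + 2·89 + 1·82 + 4·57 = 235 + 0 + 249 + 178 + 82 + 228 = 972; overall_A = 972/15 = 64.8000.
Version B weighted sum = 5·62 + 0·5 + 3·56 + 2·95 + 1·91 + 4·75 = 310 + 0 + 168 + 190 + 91 + 300 = 1059; overall_B = 1059/15 = 70.6000.
Difference = 64.8000 − 70.6000 = -5.8000 ≈ -5.8.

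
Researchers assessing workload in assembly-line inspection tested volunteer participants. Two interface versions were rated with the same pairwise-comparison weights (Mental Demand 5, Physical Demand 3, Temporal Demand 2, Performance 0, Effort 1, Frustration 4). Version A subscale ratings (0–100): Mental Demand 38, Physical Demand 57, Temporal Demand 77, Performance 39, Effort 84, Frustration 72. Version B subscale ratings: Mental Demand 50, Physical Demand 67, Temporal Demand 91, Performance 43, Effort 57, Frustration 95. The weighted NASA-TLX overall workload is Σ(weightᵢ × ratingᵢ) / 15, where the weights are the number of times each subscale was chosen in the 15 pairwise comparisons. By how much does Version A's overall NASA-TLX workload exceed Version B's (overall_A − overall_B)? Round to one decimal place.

-12.2

Version A weighted sum = 5·38 + 3·57 + 2·77 + 0·39 + 1·84 + 4·72 = 190 + 171 + 154 + 0 + 84 + 288 = 887; overall_A = 887/15 = 59.1333.
Version B weighted sum = 5·50 + 3·67 + 2·91 + 0·43 + 1·57 + 4·95 = 250 + 201 + 182 + 0 + 57 + 380 = 1070; overall_B = 1070/15 = 71.3333.
Difference = 59.1333 − 71.3333 = -12.2000 ≈ -12.2.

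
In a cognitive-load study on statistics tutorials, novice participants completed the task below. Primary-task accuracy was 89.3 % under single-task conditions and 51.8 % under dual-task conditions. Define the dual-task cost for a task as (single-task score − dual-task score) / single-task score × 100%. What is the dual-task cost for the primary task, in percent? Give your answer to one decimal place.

42.0

Cost = (89.3 − 51.8) / 89.3 × 100%
     = 37.5000 / 89.3 × 100% = 41.9933%.
≈ 42.0%.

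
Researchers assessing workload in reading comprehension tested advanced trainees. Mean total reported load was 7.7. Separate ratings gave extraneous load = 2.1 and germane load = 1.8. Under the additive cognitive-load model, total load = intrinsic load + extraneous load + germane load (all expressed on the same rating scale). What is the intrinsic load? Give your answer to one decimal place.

intrinsic load = total − extraneous − germane
             = 7.7 − 2.1 − 1.8 = 3.8.

3.8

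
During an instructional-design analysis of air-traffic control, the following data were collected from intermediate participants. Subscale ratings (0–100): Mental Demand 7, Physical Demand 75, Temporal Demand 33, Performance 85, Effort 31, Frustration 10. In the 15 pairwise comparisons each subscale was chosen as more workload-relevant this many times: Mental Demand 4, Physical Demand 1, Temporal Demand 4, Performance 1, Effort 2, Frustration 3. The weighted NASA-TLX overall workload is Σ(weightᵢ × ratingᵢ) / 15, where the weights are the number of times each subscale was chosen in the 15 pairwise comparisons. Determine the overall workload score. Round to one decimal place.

The tallies are the weights (they sum to 15).
Weighted sum = 4·7 + 1·75 + 4·33 + 1·85 + 2·31 + 3·10
            = 28 + 75 + 132 + 85 + 62 + 30 = 412.
Overall workload = 412 / 15 = 27.4667 ≈ 27.5.

27.5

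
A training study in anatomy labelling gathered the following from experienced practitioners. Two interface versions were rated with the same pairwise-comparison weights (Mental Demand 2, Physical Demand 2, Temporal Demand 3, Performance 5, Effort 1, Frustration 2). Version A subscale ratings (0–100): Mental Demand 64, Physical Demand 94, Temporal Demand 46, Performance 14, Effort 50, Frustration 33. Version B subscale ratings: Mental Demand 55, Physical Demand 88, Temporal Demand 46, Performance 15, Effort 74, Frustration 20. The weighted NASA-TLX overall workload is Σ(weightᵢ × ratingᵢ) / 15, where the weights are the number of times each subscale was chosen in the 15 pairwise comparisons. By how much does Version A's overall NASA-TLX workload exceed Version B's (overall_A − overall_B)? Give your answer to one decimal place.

Version A weighted sum = 2·64 + 2·94 + 3·46 + 5·14 + 1·50 + 2·33 = 128 + 188 + 138 + 70 + 50 + 66 = 640; overall_A = 640/15 = 42.6667.
Version B weighted sum = 2·55 + 2·88 + 3·46 + 5·15 + 1·74 + 2·20 = 110 + 176 + 138 + 75 + 74 + 40 = 613; overall_B = 613/15 = 40.8667.
Difference = 42.6667 − 40.8667 = 1.8000 ≈ 1.8.

1.8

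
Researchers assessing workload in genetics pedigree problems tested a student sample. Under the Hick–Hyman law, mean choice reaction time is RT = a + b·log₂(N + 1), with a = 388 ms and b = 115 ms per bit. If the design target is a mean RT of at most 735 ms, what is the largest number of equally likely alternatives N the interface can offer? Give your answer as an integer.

7

Set 388 + 115·log₂(N + 1) ≤ 735.
log₂(N + 1) ≤ (735 − 388) / 115 = 3.0174.
N + 1 ≤ 2^3.0174 = 8.0971.
N ≤ 7.0971, so the largest integer N is 7.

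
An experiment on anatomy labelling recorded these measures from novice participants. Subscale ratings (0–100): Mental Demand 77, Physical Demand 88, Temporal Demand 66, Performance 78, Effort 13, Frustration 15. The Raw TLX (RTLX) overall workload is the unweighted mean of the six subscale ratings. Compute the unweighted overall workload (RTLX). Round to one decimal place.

Sum of ratings = 77 + 88 + 66 + 78 + 13 + 15 = 337.
RTLX = 337 / 6 = 56.1667 ≈ 56.2.

56.2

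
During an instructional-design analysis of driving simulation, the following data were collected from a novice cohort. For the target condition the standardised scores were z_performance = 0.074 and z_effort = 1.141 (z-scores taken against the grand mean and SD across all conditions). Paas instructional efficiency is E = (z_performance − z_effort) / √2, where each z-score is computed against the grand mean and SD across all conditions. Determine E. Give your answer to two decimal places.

z_P − z_E = 0.074 − 1.141 = -1.0670.
E = -1.0670 / √2 = -1.0670 / 1.41421 = -0.7545 ≈ -0.75.

-0.75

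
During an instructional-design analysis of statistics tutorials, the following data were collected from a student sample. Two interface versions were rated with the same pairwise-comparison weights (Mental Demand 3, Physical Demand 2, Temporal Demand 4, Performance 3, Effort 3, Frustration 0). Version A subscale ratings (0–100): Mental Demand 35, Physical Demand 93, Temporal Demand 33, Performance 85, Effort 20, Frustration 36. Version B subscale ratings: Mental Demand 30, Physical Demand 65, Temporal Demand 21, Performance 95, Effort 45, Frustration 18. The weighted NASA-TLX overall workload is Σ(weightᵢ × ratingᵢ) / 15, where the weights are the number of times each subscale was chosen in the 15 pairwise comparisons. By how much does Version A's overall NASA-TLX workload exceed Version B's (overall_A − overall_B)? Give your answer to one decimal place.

Version A weighted sum = 3·35 + 2·93 + 4·33 + 3·85 + 3·20 + 0·36 = 105 + 186 + 132 + 255 + 60 + 0 = 738; overall_A = 738/15 = 49.2000.
Version B weighted sum = 3·30 + 2·65 + 4·21 + 3·95 + 3·45 + 0·18 = 90 + 130 + 84 + 285 + 135 + 0 = 724; overall_B = 724/15 = 48.2667.
Difference = 49.2000 − 48.2667 = 0.9333 ≈ 0.9.

0.9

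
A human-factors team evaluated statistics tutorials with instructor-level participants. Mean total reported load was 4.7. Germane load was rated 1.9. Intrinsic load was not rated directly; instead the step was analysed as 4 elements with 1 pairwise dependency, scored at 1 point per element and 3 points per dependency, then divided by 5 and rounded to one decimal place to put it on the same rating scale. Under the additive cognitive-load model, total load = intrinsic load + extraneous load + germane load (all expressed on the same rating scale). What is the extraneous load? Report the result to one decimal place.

Intrinsic (element-interactivity): (4 × 1 + 1 × 3) / 5 = 7 / 5 = 1.4000 → 1.4.
extraneous load = total − intrinsic − germane
             = 4.7 − 1.4 − 1.9 = 1.4.

1.4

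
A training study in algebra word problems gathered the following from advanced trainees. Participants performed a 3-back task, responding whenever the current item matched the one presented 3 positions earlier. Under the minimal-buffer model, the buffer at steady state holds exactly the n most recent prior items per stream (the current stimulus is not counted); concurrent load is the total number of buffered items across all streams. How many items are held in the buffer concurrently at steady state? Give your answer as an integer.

3

The buffer holds the 3 most recent prior items.
Steady-state concurrent load = 3 items.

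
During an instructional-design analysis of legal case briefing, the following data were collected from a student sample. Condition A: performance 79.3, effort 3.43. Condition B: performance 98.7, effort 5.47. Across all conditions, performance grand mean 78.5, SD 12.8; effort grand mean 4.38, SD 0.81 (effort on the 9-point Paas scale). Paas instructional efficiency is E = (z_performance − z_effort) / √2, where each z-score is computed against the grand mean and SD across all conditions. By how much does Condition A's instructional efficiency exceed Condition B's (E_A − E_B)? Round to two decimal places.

Condition A: z_P = (79.3 − 78.5)/12.8 = 0.0625; z_E = (3.43 − 4.38)/0.81 = -1.1728; E_A = (0.0625 − (-1.1728))/√2 = 0.8735.
Condition B: z_P = (98.7 − 78.5)/12.8 = 1.5781; z_E = (5.47 − 4.38)/0.81 = 1.3457; E_B = (1.5781 − 1.3457)/√2 = 0.1643.
E_A − E_B = 0.8735 − 0.1643 = 0.7092 ≈ 0.71.

0.71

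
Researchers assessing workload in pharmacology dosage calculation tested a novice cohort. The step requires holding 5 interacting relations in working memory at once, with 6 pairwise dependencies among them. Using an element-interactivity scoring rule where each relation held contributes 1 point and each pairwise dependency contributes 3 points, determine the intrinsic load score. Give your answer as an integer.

Element contribution: 5 × 1 = 5.
Interaction contribution: 6 × 3 = 18.
Intrinsic load = 5 + 18 = 23.

23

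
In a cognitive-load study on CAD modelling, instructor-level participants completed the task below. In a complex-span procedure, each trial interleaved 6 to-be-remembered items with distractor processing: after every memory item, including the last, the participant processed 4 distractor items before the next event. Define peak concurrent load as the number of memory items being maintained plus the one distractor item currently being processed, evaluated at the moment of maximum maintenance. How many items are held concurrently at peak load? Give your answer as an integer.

Maintenance is greatest during the distractor(s) after memory item 6: all 6 memory items are being held.
One distractor item is concurrently being processed.
Peak concurrent load = 6 + 1 = 7 items.

7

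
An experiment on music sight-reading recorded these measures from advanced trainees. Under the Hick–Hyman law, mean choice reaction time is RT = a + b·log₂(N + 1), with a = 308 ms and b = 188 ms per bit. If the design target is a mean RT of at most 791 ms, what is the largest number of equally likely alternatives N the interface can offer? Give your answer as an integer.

4

Set 308 + 188·log₂(N + 1) ≤ 791.
log₂(N + 1) ≤ (791 − 308) / 188 = 2.5691.
N + 1 ≤ 2^2.5691 = 5.9344.
N ≤ 4.9344, so the largest integer N is 4.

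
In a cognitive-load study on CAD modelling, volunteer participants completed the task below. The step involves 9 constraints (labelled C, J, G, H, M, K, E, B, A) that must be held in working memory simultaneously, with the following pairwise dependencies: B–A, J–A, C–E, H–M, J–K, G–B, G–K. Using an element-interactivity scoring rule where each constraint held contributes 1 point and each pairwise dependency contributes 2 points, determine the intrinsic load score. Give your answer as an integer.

Count of constraints held simultaneously: 9.
Count of pairwise dependencies listed: 7.
Element contribution: 9 × 1 = 9.
Interaction contribution: 7 × 2 = 14.
Intrinsic load = 9 + 14 = 23.

23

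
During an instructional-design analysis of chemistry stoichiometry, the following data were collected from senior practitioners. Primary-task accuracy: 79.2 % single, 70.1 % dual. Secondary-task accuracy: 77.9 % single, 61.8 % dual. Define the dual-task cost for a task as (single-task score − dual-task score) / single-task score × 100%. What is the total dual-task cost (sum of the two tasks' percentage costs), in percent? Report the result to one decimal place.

32.2

Primary cost = (79.2 − 70.1) / 79.2 × 100% = 11.4899%.
Secondary cost = (77.9 − 61.8) / 77.9 × 100% = 20.6675%.
Total = 11.4899% + 20.6675% = 32.1574% ≈ 32.2%.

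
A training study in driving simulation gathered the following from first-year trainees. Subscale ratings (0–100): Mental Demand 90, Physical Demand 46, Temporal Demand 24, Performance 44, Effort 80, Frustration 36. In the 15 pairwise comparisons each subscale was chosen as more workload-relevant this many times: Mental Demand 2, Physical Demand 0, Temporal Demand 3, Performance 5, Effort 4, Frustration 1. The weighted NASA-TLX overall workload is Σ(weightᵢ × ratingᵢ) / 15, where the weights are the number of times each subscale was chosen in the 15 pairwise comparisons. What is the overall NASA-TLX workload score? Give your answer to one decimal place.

The tallies are the weights (they sum to 15).
Weighted sum = 2·90 + 0·46 + 3·24 + 5·44 + 4·80 + 1·36
            = 180 + 0 + 72 + 220 + 320 + 36 = 828.
Overall workload = 828 / 15 = 55.2000 ≈ 55.2.

55.2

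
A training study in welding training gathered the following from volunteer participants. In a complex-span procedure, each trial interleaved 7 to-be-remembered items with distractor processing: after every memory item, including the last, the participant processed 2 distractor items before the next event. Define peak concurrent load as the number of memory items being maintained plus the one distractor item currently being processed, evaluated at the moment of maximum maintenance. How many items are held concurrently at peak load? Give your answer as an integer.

Maintenance is greatest during the distractor(s) after memory item 7: all 7 memory items are being held.
One distractor item is concurrently being processed.
Peak concurrent load = 7 + 1 = 8 items.

8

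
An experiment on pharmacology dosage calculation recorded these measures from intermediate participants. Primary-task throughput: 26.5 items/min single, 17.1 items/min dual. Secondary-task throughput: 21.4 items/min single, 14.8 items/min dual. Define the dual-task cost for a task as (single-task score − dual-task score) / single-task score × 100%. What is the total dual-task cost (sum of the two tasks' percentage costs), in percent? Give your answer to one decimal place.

66.3

Primary cost = (26.5 − 17.1) / 26.5 × 100% = 35.4717%.
Secondary cost = (21.4 − 14.8) / 21.4 × 100% = 30.8411%.
Total = 35.4717% + 30.8411% = 66.3128% ≈ 66.3%.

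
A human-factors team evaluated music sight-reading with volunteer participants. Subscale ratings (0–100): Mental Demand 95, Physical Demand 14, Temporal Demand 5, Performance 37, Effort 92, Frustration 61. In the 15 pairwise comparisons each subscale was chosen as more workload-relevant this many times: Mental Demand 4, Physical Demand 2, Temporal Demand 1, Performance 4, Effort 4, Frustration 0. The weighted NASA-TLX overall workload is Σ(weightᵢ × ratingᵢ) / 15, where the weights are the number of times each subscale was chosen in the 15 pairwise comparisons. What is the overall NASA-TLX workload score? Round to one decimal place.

61.9

The tallies are the weights (they sum to 15).
Weighted sum = 4·95 + 2·14 + 1·5 + 4·37 + 4·92 + 0·61
            = 380 + 28 + 5 + 148 + 368 + 0 = 929.
Overall workload = 929 / 15 = 61.9333 ≈ 61.9.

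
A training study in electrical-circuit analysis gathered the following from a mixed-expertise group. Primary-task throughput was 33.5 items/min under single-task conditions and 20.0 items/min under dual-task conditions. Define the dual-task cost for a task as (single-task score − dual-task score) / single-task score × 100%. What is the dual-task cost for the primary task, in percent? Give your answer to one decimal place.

Cost = (33.5 − 20.0) / 33.5 × 100%
     = 13.5000 / 33.5 × 100% = 40.2985%.
≈ 40.3%.

40.3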